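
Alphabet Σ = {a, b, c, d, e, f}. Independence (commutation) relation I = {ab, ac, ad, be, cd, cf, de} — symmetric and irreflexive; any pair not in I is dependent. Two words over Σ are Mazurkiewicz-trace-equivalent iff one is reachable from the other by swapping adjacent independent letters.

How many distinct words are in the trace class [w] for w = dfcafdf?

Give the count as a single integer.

7

0(d) covers ∅
1(f) covers 0:d
2(c) covers ∅
3(a) covers 1:f
4(f) covers 3:a
5(d) covers 4:f
6(f) covers 5:d
floor of heap: 0:d, 2:c
completions by unplaced set U, small U first (add the entries for U minus each lowest piece of U):
  |U|=1: {2}:1  {6}:1
  |U|=2: {2,6}:2  {5,6}:1
  |U|=3: {2,5,6}:3  {4,5,6}:1
  |U|=4: {2,4,5,6}:4  {3,4,5,6}:1
  |U|=5: {1,3,4,5,6}:1  {2,3,4,5,6}:5
  start at 0(d): 6
  start at 2(c): 1
sum over floor = 7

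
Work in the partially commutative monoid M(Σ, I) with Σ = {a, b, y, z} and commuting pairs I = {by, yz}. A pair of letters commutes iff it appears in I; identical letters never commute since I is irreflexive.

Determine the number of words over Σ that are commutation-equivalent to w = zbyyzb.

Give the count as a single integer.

15

0(z) covers ∅
1(b) covers 0:z
2(y) covers ∅
3(y) covers 2:y
4(z) covers 1:b
5(b) covers 4:z
floor of heap: 0:z, 2:y
completions by unplaced set U, small U first (add the entries for U minus each lowest piece of U):
  |U|=1: {3}:1  {5}:1
  |U|=2: {2,3}:1  {3,5}:2  {4,5}:1
  |U|=3: {1,4,5}:1  {2,3,5}:3  {3,4,5}:3
  |U|=4: {0,1,4,5}:1  {1,3,4,5}:4  {2,3,4,5}:6
  start at 0(z): 10
  start at 2(y): 5
sum over floor = 15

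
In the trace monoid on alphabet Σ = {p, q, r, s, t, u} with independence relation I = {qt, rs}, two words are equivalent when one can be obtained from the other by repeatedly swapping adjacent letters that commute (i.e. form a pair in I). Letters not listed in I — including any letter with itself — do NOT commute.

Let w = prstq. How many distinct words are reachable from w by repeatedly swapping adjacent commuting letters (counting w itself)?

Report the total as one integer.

drop 0:p onto floor
drop 1:r onto {0:p}
drop 2:s onto {0:p}
drop 3:t onto {1:r, 2:s}
drop 4:q onto {1:r, 2:s}
ground layer = {0:p}
drop-orders for the pieces not yet dropped (sum over which currently-grounded one goes next):
  1 to go: {3} 1  {4} 1
  2 to go: {3,4} 2
  3 to go: {1,3,4} 2  {2,3,4} 2
  if 0:p drops first: 4 orders

4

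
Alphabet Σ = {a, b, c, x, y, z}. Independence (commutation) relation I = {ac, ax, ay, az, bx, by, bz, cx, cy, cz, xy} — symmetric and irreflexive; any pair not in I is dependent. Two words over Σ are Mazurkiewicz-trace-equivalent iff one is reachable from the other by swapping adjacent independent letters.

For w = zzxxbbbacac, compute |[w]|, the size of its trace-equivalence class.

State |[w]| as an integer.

piece 0:z — minimal
piece 1:z rests on {0:z}
piece 2:x rests on {1:z}
piece 3:x rests on {2:x}
piece 4:b — minimal
piece 5:b rests on {4:b}
piece 6:b rests on {5:b}
piece 7:a rests on {6:b}
piece 8:c rests on {6:b}
piece 9:a rests on {7:a}
piece 10:c rests on {8:c}
minimal pieces: {0:z, 4:b}
ways to finish when only these pieces remain (= sum over removing one remaining piece with nothing left below it):
  1 left: {3}→1  {9}→1  {10}→1
  2 left: {2,3}→1  {3,9}→2  {3,10}→2  {7,9}→1  {8,10}→1  {9,10}→2
  3 left: {1,2,3}→1  {2,3,9}→3  {2,3,10}→3  {3,7,9}→3  {3,8,10}→3  {3,9,10}→6  {7,9,10}→3  {8,9,10}→3
  4 left: {0,1,2,3}→1  {1,2,3,9}→4  {1,2,3,10}→4  {2,3,7,9}→6  {2,3,8,10}→6  {2,3,9,10}→12  {3,7,9,10}→12  {3,8,9,10}→12  {7,8,9,10}→6
  5 left: {0,1,2,3,9}→5  {0,1,2,3,10}→5  {1,2,3,7,9}→10  {1,2,3,8,10}→10  {1,2,3,9,10}→20  {2,3,7,9,10}→30  {2,3,8,9,10}→30  {3,7,8,9,10}→30  {6,7,8,9,10}→6
  6 left: {0,1,2,3,7,9}→15  {0,1,2,3,8,10}→15  {0,1,2,3,9,10}→30  {1,2,3,7,9,10}→60  {1,2,3,8,9,10}→60  {2,3,7,8,9,10}→90  {3,6,7,8,9,10}→36  {5,6,7,8,9,10}→6
  7 left: {0,1,2,3,7,9,10}→105  {0,1,2,3,8,9,10}→105  {1,2,3,7,8,9,10}→210  {2,3,6,7,8,9,10}→126  {3,5,6,7,8,9,10}→42  {4,5,6,7,8,9,10}→6
  8 left: {0,1,2,3,7,8,9,10}→420  {1,2,3,6,7,8,9,10}→336  {2,3,5,6,7,8,9,10}→168  {3,4,5,6,7,8,9,10}→48
  9 left: {0,1,2,3,6,7,8,9,10}→756  {1,2,3,5,6,7,8,9,10}→504  {2,3,4,5,6,7,8,9,10}→216
  placing 0:z first → 720 extensions
  placing 4:b first → 1260 extensions
total linear extensions = 1980

1980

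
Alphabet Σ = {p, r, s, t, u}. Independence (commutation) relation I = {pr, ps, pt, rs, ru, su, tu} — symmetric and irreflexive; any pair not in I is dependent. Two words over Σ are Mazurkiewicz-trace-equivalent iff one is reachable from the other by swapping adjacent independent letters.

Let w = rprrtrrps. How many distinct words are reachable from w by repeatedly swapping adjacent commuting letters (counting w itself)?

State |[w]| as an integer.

108

0(r) covers ∅
1(p) covers ∅
2(r) covers 0:r
3(r) covers 2:r
4(t) covers 3:r
5(r) covers 4:t
6(r) covers 5:r
7(p) covers 1:p
8(s) covers 4:t
floor of heap: 0:r, 1:p
completions by unplaced set U, small U first (add the entries for U minus each lowest piece of U):
  |U|=1: {6}:1  {7}:1  {8}:1
  |U|=2: {1,7}:1  {5,6}:1  {6,7}:2  {6,8}:2  {7,8}:2
  |U|=3: {1,6,7}:3  {1,7,8}:3  {5,6,7}:3  {5,6,8}:3  {6,7,8}:6
  |U|=4: {1,5,6,7}:6  {1,6,7,8}:12  {4,5,6,8}:3  {5,6,7,8}:12
  |U|=5: {1,5,6,7,8}:30  {3,4,5,6,8}:3  {4,5,6,7,8}:15
  |U|=6: {1,4,5,6,7,8}:45  {2,3,4,5,6,8}:3  {3,4,5,6,7,8}:18
  |U|=7: {0,2,3,4,5,6,8}:3  {1,3,4,5,6,7,8}:63  {2,3,4,5,6,7,8}:21
  start at 0(r): 84
  start at 1(p): 24
sum over floor = 108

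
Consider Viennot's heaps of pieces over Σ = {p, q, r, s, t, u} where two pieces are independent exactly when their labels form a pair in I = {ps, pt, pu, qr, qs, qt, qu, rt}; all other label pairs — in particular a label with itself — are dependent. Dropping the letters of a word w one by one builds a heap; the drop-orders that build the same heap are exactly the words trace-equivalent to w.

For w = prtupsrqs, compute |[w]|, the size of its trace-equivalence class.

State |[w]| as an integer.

#0=p has no predecessor
#1=r depends on [0:p]
#2=t has no predecessor
#3=u depends on [1:r, 2:t]
#4=p depends on [1:r]
#5=s depends on [3:u]
#6=r depends on [4:p, 5:s]
#7=q depends on [4:p]
#8=s depends on [6:r]
sources: [0:p, 2:t]
N(rest) = Σ N(rest − s) over sources s of rest; N(one piece) = 1:
  size 1 → [7]=1  [8]=1
  size 2 → [6,8]=1  [7,8]=2
  size 3 → [5,6,8]=1  [6,7,8]=3
  size 4 → [3,5,6,8]=1  [4,6,7,8]=3  [5,6,7,8]=4
  size 5 → [2,3,5,6,8]=1  [3,5,6,7,8]=5  [4,5,6,7,8]=7
  size 6 → [2,3,5,6,7,8]=6  [3,4,5,6,7,8]=12
  size 7 → [1,3,4,5,6,7,8]=12  [2,3,4,5,6,7,8]=18
  first=0(p) contributes 30
  first=2(t) contributes 12
|[w]| = 42

42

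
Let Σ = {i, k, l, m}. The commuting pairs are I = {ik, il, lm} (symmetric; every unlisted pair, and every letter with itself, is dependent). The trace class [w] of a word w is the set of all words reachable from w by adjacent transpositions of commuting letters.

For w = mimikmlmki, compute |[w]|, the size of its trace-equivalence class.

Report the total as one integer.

piece 0:m — minimal
piece 1:i rests on {0:m}
piece 2:m rests on {1:i}
piece 3:i rests on {2:m}
piece 4:k rests on {2:m}
piece 5:m rests on {3:i, 4:k}
piece 6:l rests on {4:k}
piece 7:m rests on {5:m}
piece 8:k rests on {6:l, 7:m}
piece 9:i rests on {7:m}
minimal pieces: {0:m}
ways to finish when only these pieces remain (= sum over removing one remaining piece with nothing left below it):
  1 left: {8}→1  {9}→1
  2 left: {6,8}→1  {8,9}→2
  3 left: {6,8,9}→3  {7,8,9}→2
  4 left: {5,7,8,9}→2  {6,7,8,9}→5
  5 left: {3,5,7,8,9}→2  {5,6,7,8,9}→7
  6 left: {3,5,6,7,8,9}→9  {4,5,6,7,8,9}→7
  7 left: {3,4,5,6,7,8,9}→16
  8 left: {2,3,4,5,6,7,8,9}→16
  placing 0:m first → 16 extensions

16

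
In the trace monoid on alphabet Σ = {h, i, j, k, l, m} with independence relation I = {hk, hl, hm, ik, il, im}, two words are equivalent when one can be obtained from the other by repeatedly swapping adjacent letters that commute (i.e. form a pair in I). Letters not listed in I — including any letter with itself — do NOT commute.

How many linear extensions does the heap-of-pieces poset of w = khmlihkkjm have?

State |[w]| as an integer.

0(k) covers ∅
1(h) covers ∅
2(m) covers 0:k
3(l) covers 2:m
4(i) covers 1:h
5(h) covers 4:i
6(k) covers 3:l
7(k) covers 6:k
8(j) covers 5:h, 7:k
9(m) covers 8:j
floor of heap: 0:k, 1:h
completions by unplaced set U, small U first (add the entries for U minus each lowest piece of U):
  |U|=1: {9}:1
  |U|=2: {8,9}:1
  |U|=3: {5,8,9}:1  {7,8,9}:1
  |U|=4: {4,5,8,9}:1  {5,7,8,9}:2  {6,7,8,9}:1
  |U|=5: {1,4,5,8,9}:1  {3,6,7,8,9}:1  {4,5,7,8,9}:3  {5,6,7,8,9}:3
  |U|=6: {1,4,5,7,8,9}:4  {2,3,6,7,8,9}:1  {3,5,6,7,8,9}:4  {4,5,6,7,8,9}:6
  |U|=7: {0,2,3,6,7,8,9}:1  {1,4,5,6,7,8,9}:10  {2,3,5,6,7,8,9}:5  {3,4,5,6,7,8,9}:10
  |U|=8: {0,2,3,5,6,7,8,9}:6  {1,3,4,5,6,7,8,9}:20  {2,3,4,5,6,7,8,9}:15
  start at 0(k): 35
  start at 1(h): 21
sum over floor = 56

56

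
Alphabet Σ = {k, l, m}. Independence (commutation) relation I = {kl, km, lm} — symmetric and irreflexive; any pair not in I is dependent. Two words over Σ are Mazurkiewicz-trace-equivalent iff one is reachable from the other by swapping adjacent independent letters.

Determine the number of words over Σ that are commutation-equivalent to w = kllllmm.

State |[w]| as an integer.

105

0(k) covers ∅
1(l) covers ∅
2(l) covers 1:l
3(l) covers 2:l
4(l) covers 3:l
5(m) covers ∅
6(m) covers 5:m
floor of heap: 0:k, 1:l, 5:m
completions by unplaced set U, small U first (add the entries for U minus each lowest piece of U):
  |U|=1: {0}:1  {4}:1  {6}:1
  |U|=2: {0,4}:2  {0,6}:2  {3,4}:1  {4,6}:2  {5,6}:1
  |U|=3: {0,3,4}:3  {0,4,6}:6  {0,5,6}:3  {2,3,4}:1  {3,4,6}:3  {4,5,6}:3
  |U|=4: {0,2,3,4}:4  {0,3,4,6}:12  {0,4,5,6}:12  {1,2,3,4}:1  {2,3,4,6}:4  {3,4,5,6}:6
  |U|=5: {0,1,2,3,4}:5  {0,2,3,4,6}:20  {0,3,4,5,6}:30  {1,2,3,4,6}:5  {2,3,4,5,6}:10
  start at 0(k): 15
  start at 1(l): 60
  start at 5(m): 30
sum over floor = 105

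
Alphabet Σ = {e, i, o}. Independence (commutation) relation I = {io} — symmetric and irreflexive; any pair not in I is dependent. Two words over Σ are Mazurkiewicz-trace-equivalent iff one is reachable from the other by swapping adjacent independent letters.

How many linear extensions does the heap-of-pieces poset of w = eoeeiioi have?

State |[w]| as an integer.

4

drop 0:e onto floor
drop 1:o onto {0:e}
drop 2:e onto {1:o}
drop 3:e onto {2:e}
drop 4:i onto {3:e}
drop 5:i onto {4:i}
drop 6:o onto {3:e}
drop 7:i onto {5:i}
ground layer = {0:e}
drop-orders for the pieces not yet dropped (sum over which currently-grounded one goes next):
  1 to go: {6} 1  {7} 1
  2 to go: {5,7} 1  {6,7} 2
  3 to go: {4,5,7} 1  {5,6,7} 3
  4 to go: {4,5,6,7} 4
  5 to go: {3,4,5,6,7} 4
  6 to go: {2,3,4,5,6,7} 4
  if 0:e drops first: 4 orders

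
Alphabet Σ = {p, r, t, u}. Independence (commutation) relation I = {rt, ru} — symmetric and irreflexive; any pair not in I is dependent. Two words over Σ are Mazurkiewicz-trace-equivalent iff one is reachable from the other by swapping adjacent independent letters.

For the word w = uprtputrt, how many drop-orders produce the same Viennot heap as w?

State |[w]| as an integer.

drop 0:u onto floor
drop 1:p onto {0:u}
drop 2:r onto {1:p}
drop 3:t onto {1:p}
drop 4:p onto {2:r, 3:t}
drop 5:u onto {4:p}
drop 6:t onto {5:u}
drop 7:r onto {4:p}
drop 8:t onto {6:t}
ground layer = {0:u}
drop-orders for the pieces not yet dropped (sum over which currently-grounded one goes next):
  1 to go: {7} 1  {8} 1
  2 to go: {6,8} 1  {7,8} 2
  3 to go: {5,6,8} 1  {6,7,8} 3
  4 to go: {5,6,7,8} 4
  5 to go: {4,5,6,7,8} 4
  6 to go: {2,4,5,6,7,8} 4  {3,4,5,6,7,8} 4
  7 to go: {2,3,4,5,6,7,8} 8
  if 0:u drops first: 8 orders

8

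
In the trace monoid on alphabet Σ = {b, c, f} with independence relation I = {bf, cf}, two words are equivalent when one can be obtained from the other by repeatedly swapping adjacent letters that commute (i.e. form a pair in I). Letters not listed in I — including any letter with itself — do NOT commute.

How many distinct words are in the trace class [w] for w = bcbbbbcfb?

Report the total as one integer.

9

0(b) covers ∅
1(c) covers 0:b
2(b) covers 1:c
3(b) covers 2:b
4(b) covers 3:b
5(b) covers 4:b
6(c) covers 5:b
7(f) covers ∅
8(b) covers 6:c
floor of heap: 0:b, 7:f
completions by unplaced set U, small U first (add the entries for U minus each lowest piece of U):
  |U|=1: {7}:1  {8}:1
  |U|=2: {6,8}:1  {7,8}:2
  |U|=3: {5,6,8}:1  {6,7,8}:3
  |U|=4: {4,5,6,8}:1  {5,6,7,8}:4
  |U|=5: {3,4,5,6,8}:1  {4,5,6,7,8}:5
  |U|=6: {2,3,4,5,6,8}:1  {3,4,5,6,7,8}:6
  |U|=7: {1,2,3,4,5,6,8}:1  {2,3,4,5,6,7,8}:7
  start at 0(b): 8
  start at 7(f): 1
sum over floor = 9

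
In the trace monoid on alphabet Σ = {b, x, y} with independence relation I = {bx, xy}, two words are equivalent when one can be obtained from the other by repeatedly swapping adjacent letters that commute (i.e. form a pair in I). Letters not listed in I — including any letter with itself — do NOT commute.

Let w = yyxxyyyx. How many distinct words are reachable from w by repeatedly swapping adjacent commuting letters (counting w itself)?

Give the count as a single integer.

56

piece 0:y — minimal
piece 1:y rests on {0:y}
piece 2:x — minimal
piece 3:x rests on {2:x}
piece 4:y rests on {1:y}
piece 5:y rests on {4:y}
piece 6:y rests on {5:y}
piece 7:x rests on {3:x}
minimal pieces: {0:y, 2:x}
ways to finish when only these pieces remain (= sum over removing one remaining piece with nothing left below it):
  1 left: {6}→1  {7}→1
  2 left: {3,7}→1  {5,6}→1  {6,7}→2
  3 left: {2,3,7}→1  {3,6,7}→3  {4,5,6}→1  {5,6,7}→3
  4 left: {1,4,5,6}→1  {2,3,6,7}→4  {3,5,6,7}→6  {4,5,6,7}→4
  5 left: {0,1,4,5,6}→1  {1,4,5,6,7}→5  {2,3,5,6,7}→10  {3,4,5,6,7}→10
  6 left: {0,1,4,5,6,7}→6  {1,3,4,5,6,7}→15  {2,3,4,5,6,7}→20
  placing 0:y first → 35 extensions
  placing 2:x first → 21 extensions
total linear extensions = 56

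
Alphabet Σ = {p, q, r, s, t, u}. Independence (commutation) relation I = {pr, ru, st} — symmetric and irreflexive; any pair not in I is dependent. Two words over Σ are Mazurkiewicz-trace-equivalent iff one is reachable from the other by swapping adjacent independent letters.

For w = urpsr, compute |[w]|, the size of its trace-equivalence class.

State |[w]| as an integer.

3

#0=u has no predecessor
#1=r has no predecessor
#2=p depends on [0:u]
#3=s depends on [1:r, 2:p]
#4=r depends on [3:s]
sources: [0:u, 1:r]
N(rest) = Σ N(rest − s) over sources s of rest; N(one piece) = 1:
  size 1 → [4]=1
  size 2 → [3,4]=1
  size 3 → [1,3,4]=1  [2,3,4]=1
  first=0(u) contributes 2
  first=1(r) contributes 1
|[w]| = 3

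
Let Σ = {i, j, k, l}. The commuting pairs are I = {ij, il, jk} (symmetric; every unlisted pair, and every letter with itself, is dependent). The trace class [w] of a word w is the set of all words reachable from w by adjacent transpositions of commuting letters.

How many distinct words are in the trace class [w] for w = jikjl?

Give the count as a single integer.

6

#0=j has no predecessor
#1=i has no predecessor
#2=k depends on [1:i]
#3=j depends on [0:j]
#4=l depends on [2:k, 3:j]
sources: [0:j, 1:i]
N(rest) = Σ N(rest − s) over sources s of rest; N(one piece) = 1:
  size 1 → [4]=1
  size 2 → [2,4]=1  [3,4]=1
  size 3 → [0,3,4]=1  [1,2,4]=1  [2,3,4]=2
  first=0(j) contributes 3
  first=1(i) contributes 3
|[w]| = 6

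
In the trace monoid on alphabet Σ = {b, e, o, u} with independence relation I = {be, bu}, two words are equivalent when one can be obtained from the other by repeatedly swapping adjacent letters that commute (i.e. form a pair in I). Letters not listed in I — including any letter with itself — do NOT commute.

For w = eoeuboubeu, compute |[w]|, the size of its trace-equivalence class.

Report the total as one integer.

12

#0=e has no predecessor
#1=o depends on [0:e]
#2=e depends on [1:o]
#3=u depends on [2:e]
#4=b depends on [1:o]
#5=o depends on [3:u, 4:b]
#6=u depends on [5:o]
#7=b depends on [5:o]
#8=e depends on [6:u]
#9=u depends on [8:e]
sources: [0:e]
N(rest) = Σ N(rest − s) over sources s of rest; N(one piece) = 1:
  size 1 → [7]=1  [9]=1
  size 2 → [7,9]=2  [8,9]=1
  size 3 → [6,8,9]=1  [7,8,9]=3
  size 4 → [6,7,8,9]=4
  size 5 → [5,6,7,8,9]=4
  size 6 → [3,5,6,7,8,9]=4  [4,5,6,7,8,9]=4
  size 7 → [2,3,5,6,7,8,9]=4  [3,4,5,6,7,8,9]=8
  size 8 → [2,3,4,5,6,7,8,9]=12
  first=0(e) contributes 12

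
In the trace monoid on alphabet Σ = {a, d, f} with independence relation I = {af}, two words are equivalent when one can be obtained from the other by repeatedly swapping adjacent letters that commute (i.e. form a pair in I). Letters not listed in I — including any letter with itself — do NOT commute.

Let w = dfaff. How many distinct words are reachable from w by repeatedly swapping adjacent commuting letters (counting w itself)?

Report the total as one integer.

piece 0:d — minimal
piece 1:f rests on {0:d}
piece 2:a rests on {0:d}
piece 3:f rests on {1:f}
piece 4:f rests on {3:f}
minimal pieces: {0:d}
ways to finish when only these pieces remain (= sum over removing one remaining piece with nothing left below it):
  1 left: {2}→1  {4}→1
  2 left: {2,4}→2  {3,4}→1
  3 left: {1,3,4}→1  {2,3,4}→3
  placing 0:d first → 4 extensions

4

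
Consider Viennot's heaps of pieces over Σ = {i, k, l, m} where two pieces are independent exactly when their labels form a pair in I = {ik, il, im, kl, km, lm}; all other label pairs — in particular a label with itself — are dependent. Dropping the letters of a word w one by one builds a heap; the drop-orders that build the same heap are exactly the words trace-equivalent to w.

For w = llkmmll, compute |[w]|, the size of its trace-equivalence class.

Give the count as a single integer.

105

#0=l has no predecessor
#1=l depends on [0:l]
#2=k has no predecessor
#3=m has no predecessor
#4=m depends on [3:m]
#5=l depends on [1:l]
#6=l depends on [5:l]
sources: [0:l, 2:k, 3:m]
N(rest) = Σ N(rest − s) over sources s of rest; N(one piece) = 1:
  size 1 → [2]=1  [4]=1  [6]=1
  size 2 → [2,4]=2  [2,6]=2  [3,4]=1  [4,6]=2  [5,6]=1
  size 3 → [1,5,6]=1  [2,3,4]=3  [2,4,6]=6  [2,5,6]=3  [3,4,6]=3  [4,5,6]=3
  size 4 → [0,1,5,6]=1  [1,2,5,6]=4  [1,4,5,6]=4  [2,3,4,6]=12  [2,4,5,6]=12  [3,4,5,6]=6
  size 5 → [0,1,2,5,6]=5  [0,1,4,5,6]=5  [1,2,4,5,6]=20  [1,3,4,5,6]=10  [2,3,4,5,6]=30
  first=0(l) contributes 60
  first=2(k) contributes 15
  first=3(m) contributes 30
|[w]| = 105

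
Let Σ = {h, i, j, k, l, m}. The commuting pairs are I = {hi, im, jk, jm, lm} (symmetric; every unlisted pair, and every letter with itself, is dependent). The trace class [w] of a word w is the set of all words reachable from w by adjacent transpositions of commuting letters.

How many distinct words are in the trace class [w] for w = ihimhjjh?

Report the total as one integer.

10

piece 0:i — minimal
piece 1:h — minimal
piece 2:i rests on {0:i}
piece 3:m rests on {1:h}
piece 4:h rests on {3:m}
piece 5:j rests on {2:i, 4:h}
piece 6:j rests on {5:j}
piece 7:h rests on {6:j}
minimal pieces: {0:i, 1:h}
ways to finish when only these pieces remain (= sum over removing one remaining piece with nothing left below it):
  1 left: {7}→1
  2 left: {6,7}→1
  3 left: {5,6,7}→1
  4 left: {2,5,6,7}→1  {4,5,6,7}→1
  5 left: {0,2,5,6,7}→1  {2,4,5,6,7}→2  {3,4,5,6,7}→1
  6 left: {0,2,4,5,6,7}→3  {1,3,4,5,6,7}→1  {2,3,4,5,6,7}→3
  placing 0:i first → 4 extensions
  placing 1:h first → 6 extensions
total linear extensions = 10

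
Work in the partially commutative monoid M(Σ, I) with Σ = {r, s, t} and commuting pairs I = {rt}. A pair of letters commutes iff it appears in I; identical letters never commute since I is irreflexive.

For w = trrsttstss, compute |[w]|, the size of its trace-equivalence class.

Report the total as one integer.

#0=t has no predecessor
#1=r has no predecessor
#2=r depends on [1:r]
#3=s depends on [0:t, 2:r]
#4=t depends on [3:s]
#5=t depends on [4:t]
#6=s depends on [5:t]
#7=t depends on [6:s]
#8=s depends on [7:t]
#9=s depends on [8:s]
sources: [0:t, 1:r]
N(rest) = Σ N(rest − s) over sources s of rest; N(one piece) = 1:
  size 1 → [9]=1
  size 2 → [8,9]=1
  size 3 → [7,8,9]=1
  size 4 → [6,7,8,9]=1
  size 5 → [5,6,7,8,9]=1
  size 6 → [4,5,6,7,8,9]=1
  size 7 → [3,4,5,6,7,8,9]=1
  size 8 → [0,3,4,5,6,7,8,9]=1  [2,3,4,5,6,7,8,9]=1
  first=0(t) contributes 1
  first=1(r) contributes 2
|[w]| = 3

3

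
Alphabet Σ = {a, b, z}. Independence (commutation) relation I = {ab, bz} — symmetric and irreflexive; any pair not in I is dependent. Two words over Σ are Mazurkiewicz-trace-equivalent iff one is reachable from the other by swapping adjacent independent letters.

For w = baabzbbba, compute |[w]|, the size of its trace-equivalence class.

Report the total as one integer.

drop 0:b onto floor
drop 1:a onto floor
drop 2:a onto {1:a}
drop 3:b onto {0:b}
drop 4:z onto {2:a}
drop 5:b onto {3:b}
drop 6:b onto {5:b}
drop 7:b onto {6:b}
drop 8:a onto {4:z}
ground layer = {0:b, 1:a}
drop-orders for the pieces not yet dropped (sum over which currently-grounded one goes next):
  1 to go: {7} 1  {8} 1
  2 to go: {4,8} 1  {6,7} 1  {7,8} 2
  3 to go: {2,4,8} 1  {4,7,8} 3  {5,6,7} 1  {6,7,8} 3
  4 to go: {1,2,4,8} 1  {2,4,7,8} 4  {3,5,6,7} 1  {4,6,7,8} 6  {5,6,7,8} 4
  5 to go: {0,3,5,6,7} 1  {1,2,4,7,8} 5  {2,4,6,7,8} 10  {3,5,6,7,8} 5  {4,5,6,7,8} 10
  6 to go: {0,3,5,6,7,8} 6  {1,2,4,6,7,8} 15  {2,4,5,6,7,8} 20  {3,4,5,6,7,8} 15
  7 to go: {0,3,4,5,6,7,8} 21  {1,2,4,5,6,7,8} 35  {2,3,4,5,6,7,8} 35
  if 0:b drops first: 70 orders
  if 1:a drops first: 56 orders
heap linearizations: 126

126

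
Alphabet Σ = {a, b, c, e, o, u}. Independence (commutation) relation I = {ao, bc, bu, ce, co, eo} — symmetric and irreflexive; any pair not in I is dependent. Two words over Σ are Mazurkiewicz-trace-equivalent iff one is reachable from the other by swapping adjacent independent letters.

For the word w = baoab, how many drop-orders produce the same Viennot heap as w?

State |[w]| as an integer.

#0=b has no predecessor
#1=a depends on [0:b]
#2=o depends on [0:b]
#3=a depends on [1:a]
#4=b depends on [2:o, 3:a]
sources: [0:b]
N(rest) = Σ N(rest − s) over sources s of rest; N(one piece) = 1:
  size 1 → [4]=1
  size 2 → [2,4]=1  [3,4]=1
  size 3 → [1,3,4]=1  [2,3,4]=2
  first=0(b) contributes 3

3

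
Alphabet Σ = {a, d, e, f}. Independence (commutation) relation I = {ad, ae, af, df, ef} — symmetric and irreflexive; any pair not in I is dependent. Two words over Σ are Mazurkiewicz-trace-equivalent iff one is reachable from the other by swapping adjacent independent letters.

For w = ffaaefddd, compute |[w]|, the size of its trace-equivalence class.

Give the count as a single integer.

piece 0:f — minimal
piece 1:f rests on {0:f}
piece 2:a — minimal
piece 3:a rests on {2:a}
piece 4:e — minimal
piece 5:f rests on {1:f}
piece 6:d rests on {4:e}
piece 7:d rests on {6:d}
piece 8:d rests on {7:d}
minimal pieces: {0:f, 2:a, 4:e}
ways to finish when only these pieces remain (= sum over removing one remaining piece with nothing left below it):
  1 left: {3}→1  {5}→1  {8}→1
  2 left: {1,5}→1  {2,3}→1  {3,5}→2  {3,8}→2  {5,8}→2  {7,8}→1
  3 left: {0,1,5}→1  {1,3,5}→3  {1,5,8}→3  {2,3,5}→3  {2,3,8}→3  {3,5,8}→6  {3,7,8}→3  {5,7,8}→3  {6,7,8}→1
  4 left: {0,1,3,5}→4  {0,1,5,8}→4  {1,2,3,5}→6  {1,3,5,8}→12  {1,5,7,8}→6  {2,3,5,8}→12  {2,3,7,8}→6  {3,5,7,8}→12  {3,6,7,8}→4  {4,6,7,8}→1  {5,6,7,8}→4
  5 left: {0,1,2,3,5}→10  {0,1,3,5,8}→20  {0,1,5,7,8}→10  {1,2,3,5,8}→30  {1,3,5,7,8}→30  {1,5,6,7,8}→10  {2,3,5,7,8}→30  {2,3,6,7,8}→10  {3,4,6,7,8}→5  {3,5,6,7,8}→20  {4,5,6,7,8}→5
  6 left: {0,1,2,3,5,8}→60  {0,1,3,5,7,8}→60  {0,1,5,6,7,8}→20  {1,2,3,5,7,8}→90  {1,3,5,6,7,8}→60  {1,4,5,6,7,8}→15  {2,3,4,6,7,8}→15  {2,3,5,6,7,8}→60  {3,4,5,6,7,8}→30
  7 left: {0,1,2,3,5,7,8}→210  {0,1,3,5,6,7,8}→140  {0,1,4,5,6,7,8}→35  {1,2,3,5,6,7,8}→210  {1,3,4,5,6,7,8}→105  {2,3,4,5,6,7,8}→105
  placing 0:f first → 420 extensions
  placing 2:a first → 280 extensions
  placing 4:e first → 560 extensions
total linear extensions = 1260

1260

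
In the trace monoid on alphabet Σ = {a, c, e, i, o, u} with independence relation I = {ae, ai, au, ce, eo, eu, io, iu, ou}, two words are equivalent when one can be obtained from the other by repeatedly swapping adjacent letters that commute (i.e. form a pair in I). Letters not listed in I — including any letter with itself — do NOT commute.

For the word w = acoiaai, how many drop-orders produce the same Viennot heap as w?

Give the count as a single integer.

#0=a has no predecessor
#1=c depends on [0:a]
#2=o depends on [1:c]
#3=i depends on [1:c]
#4=a depends on [2:o]
#5=a depends on [4:a]
#6=i depends on [3:i]
sources: [0:a]
N(rest) = Σ N(rest − s) over sources s of rest; N(one piece) = 1:
  size 1 → [5]=1  [6]=1
  size 2 → [3,6]=1  [4,5]=1  [5,6]=2
  size 3 → [2,4,5]=1  [3,5,6]=3  [4,5,6]=3
  size 4 → [2,4,5,6]=4  [3,4,5,6]=6
  size 5 → [2,3,4,5,6]=10
  first=0(a) contributes 10

10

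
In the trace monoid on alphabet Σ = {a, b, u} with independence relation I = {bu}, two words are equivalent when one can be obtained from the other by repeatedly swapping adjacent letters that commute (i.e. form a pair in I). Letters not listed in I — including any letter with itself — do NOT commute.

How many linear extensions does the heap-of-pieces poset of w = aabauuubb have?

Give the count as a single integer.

0(a) covers ∅
1(a) covers 0:a
2(b) covers 1:a
3(a) covers 2:b
4(u) covers 3:a
5(u) covers 4:u
6(u) covers 5:u
7(b) covers 3:a
8(b) covers 7:b
floor of heap: 0:a
completions by unplaced set U, small U first (add the entries for U minus each lowest piece of U):
  |U|=1: {6}:1  {8}:1
  |U|=2: {5,6}:1  {6,8}:2  {7,8}:1
  |U|=3: {4,5,6}:1  {5,6,8}:3  {6,7,8}:3
  |U|=4: {4,5,6,8}:4  {5,6,7,8}:6
  |U|=5: {4,5,6,7,8}:10
  |U|=6: {3,4,5,6,7,8}:10
  |U|=7: {2,3,4,5,6,7,8}:10
  start at 0(a): 10

10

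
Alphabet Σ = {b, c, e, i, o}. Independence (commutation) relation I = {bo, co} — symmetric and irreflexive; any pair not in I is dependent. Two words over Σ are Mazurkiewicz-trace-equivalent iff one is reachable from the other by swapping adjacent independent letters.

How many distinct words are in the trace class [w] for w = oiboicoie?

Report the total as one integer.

drop 0:o onto floor
drop 1:i onto {0:o}
drop 2:b onto {1:i}
drop 3:o onto {1:i}
drop 4:i onto {2:b, 3:o}
drop 5:c onto {4:i}
drop 6:o onto {4:i}
drop 7:i onto {5:c, 6:o}
drop 8:e onto {7:i}
ground layer = {0:o}
drop-orders for the pieces not yet dropped (sum over which currently-grounded one goes next):
  1 to go: {8} 1
  2 to go: {7,8} 1
  3 to go: {5,7,8} 1  {6,7,8} 1
  4 to go: {5,6,7,8} 2
  5 to go: {4,5,6,7,8} 2
  6 to go: {2,4,5,6,7,8} 2  {3,4,5,6,7,8} 2
  7 to go: {2,3,4,5,6,7,8} 4
  if 0:o drops first: 4 orders

4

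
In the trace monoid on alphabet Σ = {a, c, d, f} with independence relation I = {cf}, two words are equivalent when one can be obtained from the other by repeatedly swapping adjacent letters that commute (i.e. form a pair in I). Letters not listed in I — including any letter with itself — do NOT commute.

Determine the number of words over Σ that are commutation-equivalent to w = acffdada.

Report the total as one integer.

3

#0=a has no predecessor
#1=c depends on [0:a]
#2=f depends on [0:a]
#3=f depends on [2:f]
#4=d depends on [1:c, 3:f]
#5=a depends on [4:d]
#6=d depends on [5:a]
#7=a depends on [6:d]
sources: [0:a]
N(rest) = Σ N(rest − s) over sources s of rest; N(one piece) = 1:
  size 1 → [7]=1
  size 2 → [6,7]=1
  size 3 → [5,6,7]=1
  size 4 → [4,5,6,7]=1
  size 5 → [1,4,5,6,7]=1  [3,4,5,6,7]=1
  size 6 → [1,3,4,5,6,7]=2  [2,3,4,5,6,7]=1
  first=0(a) contributes 3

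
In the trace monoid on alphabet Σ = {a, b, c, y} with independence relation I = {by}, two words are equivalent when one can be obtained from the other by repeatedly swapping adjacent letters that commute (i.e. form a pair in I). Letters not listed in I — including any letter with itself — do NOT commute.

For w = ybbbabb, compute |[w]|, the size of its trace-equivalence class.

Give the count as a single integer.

0(y) covers ∅
1(b) covers ∅
2(b) covers 1:b
3(b) covers 2:b
4(a) covers 0:y, 3:b
5(b) covers 4:a
6(b) covers 5:b
floor of heap: 0:y, 1:b
completions by unplaced set U, small U first (add the entries for U minus each lowest piece of U):
  |U|=1: {6}:1
  |U|=2: {5,6}:1
  |U|=3: {4,5,6}:1
  |U|=4: {0,4,5,6}:1  {3,4,5,6}:1
  |U|=5: {0,3,4,5,6}:2  {2,3,4,5,6}:1
  start at 0(y): 1
  start at 1(b): 3
sum over floor = 4

4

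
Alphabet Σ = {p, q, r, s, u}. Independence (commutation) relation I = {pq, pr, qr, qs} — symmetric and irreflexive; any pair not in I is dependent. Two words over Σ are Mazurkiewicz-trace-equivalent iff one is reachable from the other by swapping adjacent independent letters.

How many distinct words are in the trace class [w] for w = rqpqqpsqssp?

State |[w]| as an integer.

drop 0:r onto floor
drop 1:q onto floor
drop 2:p onto floor
drop 3:q onto {1:q}
drop 4:q onto {3:q}
drop 5:p onto {2:p}
drop 6:s onto {0:r, 5:p}
drop 7:q onto {4:q}
drop 8:s onto {6:s}
drop 9:s onto {8:s}
drop 10:p onto {9:s}
ground layer = {0:r, 1:q, 2:p}
drop-orders for the pieces not yet dropped (sum over which currently-grounded one goes next):
  1 to go: {7} 1  {10} 1
  2 to go: {4,7} 1  {7,10} 2  {9,10} 1
  3 to go: {3,4,7} 1  {4,7,10} 3  {7,9,10} 3  {8,9,10} 1
  4 to go: {1,3,4,7} 1  {3,4,7,10} 4  {4,7,9,10} 6  {6,8,9,10} 1  {7,8,9,10} 4
  5 to go: {0,6,8,9,10} 1  {1,3,4,7,10} 5  {3,4,7,9,10} 10  {4,7,8,9,10} 10  {5,6,8,9,10} 1  {6,7,8,9,10} 5
  6 to go: {0,5,6,8,9,10} 2  {0,6,7,8,9,10} 6  {1,3,4,7,9,10} 15  {2,5,6,8,9,10} 1  {3,4,7,8,9,10} 20  {4,6,7,8,9,10} 15  {5,6,7,8,9,10} 6
  7 to go: {0,2,5,6,8,9,10} 3  {0,4,6,7,8,9,10} 21  {0,5,6,7,8,9,10} 14  {1,3,4,7,8,9,10} 35  {2,5,6,7,8,9,10} 7  {3,4,6,7,8,9,10} 35  {4,5,6,7,8,9,10} 21
  8 to go: {0,2,5,6,7,8,9,10} 24  {0,3,4,6,7,8,9,10} 56  {0,4,5,6,7,8,9,10} 56  {1,3,4,6,7,8,9,10} 70  {2,4,5,6,7,8,9,10} 28  {3,4,5,6,7,8,9,10} 56
  9 to go: {0,1,3,4,6,7,8,9,10} 126  {0,2,4,5,6,7,8,9,10} 108  {0,3,4,5,6,7,8,9,10} 168  {1,3,4,5,6,7,8,9,10} 126  {2,3,4,5,6,7,8,9,10} 84
  if 0:r drops first: 210 orders
  if 1:q drops first: 360 orders
  if 2:p drops first: 420 orders
heap linearizations: 990

990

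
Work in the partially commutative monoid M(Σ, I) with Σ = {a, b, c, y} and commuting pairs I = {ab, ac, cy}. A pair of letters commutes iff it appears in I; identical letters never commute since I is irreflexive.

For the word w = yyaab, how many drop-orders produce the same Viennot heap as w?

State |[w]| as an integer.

#0=y has no predecessor
#1=y depends on [0:y]
#2=a depends on [1:y]
#3=a depends on [2:a]
#4=b depends on [1:y]
sources: [0:y]
N(rest) = Σ N(rest − s) over sources s of rest; N(one piece) = 1:
  size 1 → [3]=1  [4]=1
  size 2 → [2,3]=1  [3,4]=2
  size 3 → [2,3,4]=3
  first=0(y) contributes 3

3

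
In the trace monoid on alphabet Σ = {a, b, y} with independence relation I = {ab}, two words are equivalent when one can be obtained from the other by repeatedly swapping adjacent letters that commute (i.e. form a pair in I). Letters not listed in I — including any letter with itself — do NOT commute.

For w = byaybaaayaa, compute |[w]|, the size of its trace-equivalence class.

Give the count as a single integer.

4

#0=b has no predecessor
#1=y depends on [0:b]
#2=a depends on [1:y]
#3=y depends on [2:a]
#4=b depends on [3:y]
#5=a depends on [3:y]
#6=a depends on [5:a]
#7=a depends on [6:a]
#8=y depends on [4:b, 7:a]
#9=a depends on [8:y]
#10=a depends on [9:a]
sources: [0:b]
N(rest) = Σ N(rest − s) over sources s of rest; N(one piece) = 1:
  size 1 → [10]=1
  size 2 → [9,10]=1
  size 3 → [8,9,10]=1
  size 4 → [4,8,9,10]=1  [7,8,9,10]=1
  size 5 → [4,7,8,9,10]=2  [6,7,8,9,10]=1
  size 6 → [4,6,7,8,9,10]=3  [5,6,7,8,9,10]=1
  size 7 → [4,5,6,7,8,9,10]=4
  size 8 → [3,4,5,6,7,8,9,10]=4
  size 9 → [2,3,4,5,6,7,8,9,10]=4
  first=0(b) contributes 4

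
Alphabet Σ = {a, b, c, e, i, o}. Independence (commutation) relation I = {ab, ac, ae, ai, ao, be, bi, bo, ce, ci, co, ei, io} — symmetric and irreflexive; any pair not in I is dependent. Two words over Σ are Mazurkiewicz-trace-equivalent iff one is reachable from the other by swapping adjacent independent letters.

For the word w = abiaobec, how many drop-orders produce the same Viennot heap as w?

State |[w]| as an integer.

piece 0:a — minimal
piece 1:b — minimal
piece 2:i — minimal
piece 3:a rests on {0:a}
piece 4:o — minimal
piece 5:b rests on {1:b}
piece 6:e rests on {4:o}
piece 7:c rests on {5:b}
minimal pieces: {0:a, 1:b, 2:i, 4:o}
ways to finish when only these pieces remain (= sum over removing one remaining piece with nothing left below it):
  1 left: {2}→1  {3}→1  {6}→1  {7}→1
  2 left: {0,3}→1  {2,3}→2  {2,6}→2  {2,7}→2  {3,6}→2  {3,7}→2  {4,6}→1  {5,7}→1  {6,7}→2
  3 left: {0,2,3}→3  {0,3,6}→3  {0,3,7}→3  {1,5,7}→1  {2,3,6}→6  {2,3,7}→6  {2,4,6}→3  {2,5,7}→3  {2,6,7}→6  {3,4,6}→3  {3,5,7}→3  {3,6,7}→6  {4,6,7}→3  {5,6,7}→3
  4 left: {0,2,3,6}→12  {0,2,3,7}→12  {0,3,4,6}→6  {0,3,5,7}→6  {0,3,6,7}→12  {1,2,5,7}→4  {1,3,5,7}→4  {1,5,6,7}→4  {2,3,4,6}→12  {2,3,5,7}→12  {2,3,6,7}→24  {2,4,6,7}→12  {2,5,6,7}→12  {3,4,6,7}→12  {3,5,6,7}→12  {4,5,6,7}→6
  5 left: {0,1,3,5,7}→10  {0,2,3,4,6}→30  {0,2,3,5,7}→30  {0,2,3,6,7}→60  {0,3,4,6,7}→30  {0,3,5,6,7}→30  {1,2,3,5,7}→20  {1,2,5,6,7}→20  {1,3,5,6,7}→20  {1,4,5,6,7}→10  {2,3,4,6,7}→60  {2,3,5,6,7}→60  {2,4,5,6,7}→30  {3,4,5,6,7}→30
  6 left: {0,1,2,3,5,7}→60  {0,1,3,5,6,7}→60  {0,2,3,4,6,7}→180  {0,2,3,5,6,7}→180  {0,3,4,5,6,7}→90  {1,2,3,5,6,7}→120  {1,2,4,5,6,7}→60  {1,3,4,5,6,7}→60  {2,3,4,5,6,7}→180
  placing 0:a first → 420 extensions
  placing 1:b first → 630 extensions
  placing 2:i first → 210 extensions
  placing 4:o first → 420 extensions
total linear extensions = 1680

1680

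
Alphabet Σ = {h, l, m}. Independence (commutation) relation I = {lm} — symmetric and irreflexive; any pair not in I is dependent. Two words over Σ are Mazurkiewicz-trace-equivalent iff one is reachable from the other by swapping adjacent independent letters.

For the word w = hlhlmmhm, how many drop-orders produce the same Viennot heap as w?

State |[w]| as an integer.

3

drop 0:h onto floor
drop 1:l onto {0:h}
drop 2:h onto {1:l}
drop 3:l onto {2:h}
drop 4:m onto {2:h}
drop 5:m onto {4:m}
drop 6:h onto {3:l, 5:m}
drop 7:m onto {6:h}
ground layer = {0:h}
drop-orders for the pieces not yet dropped (sum over which currently-grounded one goes next):
  1 to go: {7} 1
  2 to go: {6,7} 1
  3 to go: {3,6,7} 1  {5,6,7} 1
  4 to go: {3,5,6,7} 2  {4,5,6,7} 1
  5 to go: {3,4,5,6,7} 3
  6 to go: {2,3,4,5,6,7} 3
  if 0:h drops first: 3 orders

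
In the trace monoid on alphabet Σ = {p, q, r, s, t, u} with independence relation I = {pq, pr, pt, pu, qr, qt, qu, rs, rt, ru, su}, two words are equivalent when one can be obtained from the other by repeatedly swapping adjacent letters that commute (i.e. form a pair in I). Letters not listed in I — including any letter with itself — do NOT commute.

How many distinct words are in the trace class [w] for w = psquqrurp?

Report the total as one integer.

#0=p has no predecessor
#1=s depends on [0:p]
#2=q depends on [1:s]
#3=u has no predecessor
#4=q depends on [2:q]
#5=r has no predecessor
#6=u depends on [3:u]
#7=r depends on [5:r]
#8=p depends on [1:s]
sources: [0:p, 3:u, 5:r]
N(rest) = Σ N(rest − s) over sources s of rest; N(one piece) = 1:
  size 1 → [4]=1  [6]=1  [7]=1  [8]=1
  size 2 → [2,4]=1  [3,6]=1  [4,6]=2  [4,7]=2  [4,8]=2  [5,7]=1  [6,7]=2  [6,8]=2  [7,8]=2
  size 3 → [2,4,6]=3  [2,4,7]=3  [2,4,8]=3  [3,4,6]=3  [3,6,7]=3  [3,6,8]=3  [4,5,7]=3  [4,6,7]=6  [4,6,8]=6  [4,7,8]=6  [5,6,7]=3  [5,7,8]=3  [6,7,8]=6
  size 4 → [1,2,4,8]=3  [2,3,4,6]=6  [2,4,5,7]=6  [2,4,6,7]=12  [2,4,6,8]=12  [2,4,7,8]=12  [3,4,6,7]=12  [3,4,6,8]=12  [3,5,6,7]=6  [3,6,7,8]=12  [4,5,6,7]=12  [4,5,7,8]=12  [4,6,7,8]=24  [5,6,7,8]=12
  size 5 → [0,1,2,4,8]=3  [1,2,4,6,8]=15  [1,2,4,7,8]=15  [2,3,4,6,7]=30  [2,3,4,6,8]=30  [2,4,5,6,7]=30  [2,4,5,7,8]=30  [2,4,6,7,8]=60  [3,4,5,6,7]=30  [3,4,6,7,8]=60  [3,5,6,7,8]=30  [4,5,6,7,8]=60
  size 6 → [0,1,2,4,6,8]=18  [0,1,2,4,7,8]=18  [1,2,3,4,6,8]=45  [1,2,4,5,7,8]=45  [1,2,4,6,7,8]=90  [2,3,4,5,6,7]=90  [2,3,4,6,7,8]=180  [2,4,5,6,7,8]=180  [3,4,5,6,7,8]=180
  size 7 → [0,1,2,3,4,6,8]=63  [0,1,2,4,5,7,8]=63  [0,1,2,4,6,7,8]=126  [1,2,3,4,6,7,8]=315  [1,2,4,5,6,7,8]=315  [2,3,4,5,6,7,8]=630
  first=0(p) contributes 1260
  first=3(u) contributes 504
  first=5(r) contributes 504
|[w]| = 2268

2268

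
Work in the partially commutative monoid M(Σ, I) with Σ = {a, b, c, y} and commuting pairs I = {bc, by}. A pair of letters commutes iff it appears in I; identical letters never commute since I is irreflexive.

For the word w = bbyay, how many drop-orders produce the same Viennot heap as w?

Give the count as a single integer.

3

#0=b has no predecessor
#1=b depends on [0:b]
#2=y has no predecessor
#3=a depends on [1:b, 2:y]
#4=y depends on [3:a]
sources: [0:b, 2:y]
N(rest) = Σ N(rest − s) over sources s of rest; N(one piece) = 1:
  size 1 → [4]=1
  size 2 → [3,4]=1
  size 3 → [1,3,4]=1  [2,3,4]=1
  first=0(b) contributes 2
  first=2(y) contributes 1
|[w]| = 3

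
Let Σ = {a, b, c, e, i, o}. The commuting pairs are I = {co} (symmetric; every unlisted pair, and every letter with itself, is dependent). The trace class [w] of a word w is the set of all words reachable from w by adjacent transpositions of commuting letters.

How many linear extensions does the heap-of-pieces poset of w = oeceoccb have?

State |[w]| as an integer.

3

drop 0:o onto floor
drop 1:e onto {0:o}
drop 2:c onto {1:e}
drop 3:e onto {2:c}
drop 4:o onto {3:e}
drop 5:c onto {3:e}
drop 6:c onto {5:c}
drop 7:b onto {4:o, 6:c}
ground layer = {0:o}
drop-orders for the pieces not yet dropped (sum over which currently-grounded one goes next):
  1 to go: {7} 1
  2 to go: {4,7} 1  {6,7} 1
  3 to go: {4,6,7} 2  {5,6,7} 1
  4 to go: {4,5,6,7} 3
  5 to go: {3,4,5,6,7} 3
  6 to go: {2,3,4,5,6,7} 3
  if 0:o drops first: 3 orders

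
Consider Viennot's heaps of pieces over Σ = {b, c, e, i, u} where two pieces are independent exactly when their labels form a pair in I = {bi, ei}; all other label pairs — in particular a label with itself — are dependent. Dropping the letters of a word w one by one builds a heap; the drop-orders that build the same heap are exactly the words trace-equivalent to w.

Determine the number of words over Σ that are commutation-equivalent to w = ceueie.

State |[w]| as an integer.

piece 0:c — minimal
piece 1:e rests on {0:c}
piece 2:u rests on {1:e}
piece 3:e rests on {2:u}
piece 4:i rests on {2:u}
piece 5:e rests on {3:e}
minimal pieces: {0:c}
ways to finish when only these pieces remain (= sum over removing one remaining piece with nothing left below it):
  1 left: {4}→1  {5}→1
  2 left: {3,5}→1  {4,5}→2
  3 left: {3,4,5}→3
  4 left: {2,3,4,5}→3
  placing 0:c first → 3 extensions

3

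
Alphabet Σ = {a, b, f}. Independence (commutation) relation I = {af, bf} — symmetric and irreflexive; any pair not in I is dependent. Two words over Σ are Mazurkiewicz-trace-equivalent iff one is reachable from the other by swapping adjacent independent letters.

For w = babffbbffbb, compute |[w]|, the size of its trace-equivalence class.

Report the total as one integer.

piece 0:b — minimal
piece 1:a rests on {0:b}
piece 2:b rests on {1:a}
piece 3:f — minimal
piece 4:f rests on {3:f}
piece 5:b rests on {2:b}
piece 6:b rests on {5:b}
piece 7:f rests on {4:f}
piece 8:f rests on {7:f}
piece 9:b rests on {6:b}
piece 10:b rests on {9:b}
minimal pieces: {0:b, 3:f}
ways to finish when only these pieces remain (= sum over removing one remaining piece with nothing left below it):
  1 left: {8}→1  {10}→1
  2 left: {7,8}→1  {8,10}→2  {9,10}→1
  3 left: {4,7,8}→1  {6,9,10}→1  {7,8,10}→3  {8,9,10}→3
  4 left: {3,4,7,8}→1  {4,7,8,10}→4  {5,6,9,10}→1  {6,8,9,10}→4  {7,8,9,10}→6
  5 left: {2,5,6,9,10}→1  {3,4,7,8,10}→5  {4,7,8,9,10}→10  {5,6,8,9,10}→5  {6,7,8,9,10}→10
  6 left: {1,2,5,6,9,10}→1  {2,5,6,8,9,10}→6  {3,4,7,8,9,10}→15  {4,6,7,8,9,10}→20  {5,6,7,8,9,10}→15
  7 left: {0,1,2,5,6,9,10}→1  {1,2,5,6,8,9,10}→7  {2,5,6,7,8,9,10}→21  {3,4,6,7,8,9,10}→35  {4,5,6,7,8,9,10}→35
  8 left: {0,1,2,5,6,8,9,10}→8  {1,2,5,6,7,8,9,10}→28  {2,4,5,6,7,8,9,10}→56  {3,4,5,6,7,8,9,10}→70
  9 left: {0,1,2,5,6,7,8,9,10}→36  {1,2,4,5,6,7,8,9,10}→84  {2,3,4,5,6,7,8,9,10}→126
  placing 0:b first → 210 extensions
  placing 3:f first → 120 extensions
total linear extensions = 330

330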